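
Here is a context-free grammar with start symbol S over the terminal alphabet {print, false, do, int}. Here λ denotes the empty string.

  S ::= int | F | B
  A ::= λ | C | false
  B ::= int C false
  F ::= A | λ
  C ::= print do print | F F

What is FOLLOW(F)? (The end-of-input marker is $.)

{$, false, print}

FIRST(B) = {int}
FIRST(S) = {λ, false, int, print}  (via F, B)
FIRST(A) = {λ, false, print}  (via C)
FIRST(F) = {λ, false, print}  (via A)
FIRST(C) = {λ, false, print}  (via F F)
FOLLOW(S) includes $ since S is the start symbol.
FOLLOW(S): S appears on no right-hand side. Thus FOLLOW(S) = {$}.
FOLLOW(B): in S::=B, the suffix after B is empty, so FOLLOW(B) ⊇ FOLLOW(S) = {$}. Thus FOLLOW(B) = {$}.
FOLLOW(A): in F::=A, the suffix after A is empty, so FOLLOW(A) ⊇ FOLLOW(F) = {$, false, print}. Thus FOLLOW(A) = {$, false, print}.
FOLLOW(C): in A::=C, the suffix after C is empty, so FOLLOW(C) ⊇ FOLLOW(A) = {$, false, print}; in B::=int C false, C is followed by false with FIRST {false}. Thus FOLLOW(C) = {$, false, print}.
FOLLOW(F): in S::=F, the suffix after F is empty, so FOLLOW(F) ⊇ FOLLOW(S) = {$}; in C::=F F (occurrence 1), F is followed by F with FIRST {λ, false, print}; in C::=F F (occurrence 1), the suffix after F is nullable, so FOLLOW(F) ⊇ FOLLOW(C) = {$, false, print}; in C::=F F (occurrence 2), the suffix after F is empty, so FOLLOW(F) ⊇ FOLLOW(C) = {$, false, print}. Thus FOLLOW(F) = {$, false, print}.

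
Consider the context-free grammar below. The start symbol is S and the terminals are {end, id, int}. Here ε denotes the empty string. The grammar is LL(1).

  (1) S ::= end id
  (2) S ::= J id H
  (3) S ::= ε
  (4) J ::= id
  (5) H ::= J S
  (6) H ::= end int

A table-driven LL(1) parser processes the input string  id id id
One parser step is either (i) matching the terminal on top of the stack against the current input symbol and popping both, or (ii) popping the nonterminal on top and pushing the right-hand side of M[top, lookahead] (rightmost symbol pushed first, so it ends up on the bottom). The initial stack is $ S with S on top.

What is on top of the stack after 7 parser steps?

     Stack      Input       Action
  1  $ S        id id id $  expand S ::= J id H
  2  $ H id J   id id id $  expand J ::= id
  3  $ H id id  id id id $  match id
  4  $ H id     id id $     match id
  5  $ H        id $        expand H ::= J S
  6  $ S J      id $        expand J ::= id
  7  $ S id     id $        match id
Stack after step 7: $ S (top = S).

S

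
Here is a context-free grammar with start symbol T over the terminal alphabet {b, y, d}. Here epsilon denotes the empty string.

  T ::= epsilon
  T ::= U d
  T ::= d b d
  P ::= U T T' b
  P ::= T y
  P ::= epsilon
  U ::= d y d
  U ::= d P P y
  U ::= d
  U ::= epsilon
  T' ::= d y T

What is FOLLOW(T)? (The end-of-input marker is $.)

{$, b, d, y}

FIRST(U) = {epsilon, d}
FIRST(T') = {d}
FIRST(T) = {epsilon, d}  (via U d)
FIRST(P) = {epsilon, d, y}  (via U T T' b, T y)
FOLLOW(T) includes $ since T is the start symbol.
FOLLOW(P): in U::=d P P y (occurrence 1), P is followed by P y with FIRST {d, y}; in U::=d P P y (occurrence 2), P is followed by y with FIRST {y}. Thus FOLLOW(P) = {d, y}.
FOLLOW(U): in T::=U d, U is followed by d with FIRST {d}; in P::=U T T' b, U is followed by T T' b with FIRST {d}. Thus FOLLOW(U) = {d}.
FOLLOW(T'): in P::=U T T' b, T' is followed by b with FIRST {b}. Thus FOLLOW(T') = {b}.
FOLLOW(T): in P::=U T T' b, T is followed by T' b with FIRST {d}; in P::=T y, T is followed by y with FIRST {y}; in T'::=d y T, the suffix after T is empty, so FOLLOW(T) ⊇ FOLLOW(T') = {b}. Thus FOLLOW(T) = {$, b, d, y}.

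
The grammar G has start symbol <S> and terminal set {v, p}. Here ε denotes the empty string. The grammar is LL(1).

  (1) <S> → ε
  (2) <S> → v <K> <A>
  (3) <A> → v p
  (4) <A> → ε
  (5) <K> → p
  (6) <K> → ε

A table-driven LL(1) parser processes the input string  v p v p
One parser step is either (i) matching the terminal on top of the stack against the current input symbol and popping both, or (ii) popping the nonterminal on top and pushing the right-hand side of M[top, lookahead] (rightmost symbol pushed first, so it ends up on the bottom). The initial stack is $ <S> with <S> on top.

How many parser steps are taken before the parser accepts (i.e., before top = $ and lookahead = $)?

7

     Stack        Input      Action
  1  $ <S>        v p v p $  expand <S> → v <K> <A>
  2  $ <A> <K> v  v p v p $  match v
  3  $ <A> <K>    p v p $    expand <K> → p
  4  $ <A> p      p v p $    match p
  5  $ <A>        v p $      expand <A> → v p
  6  $ p v        v p $      match v
  7  $ p          p $        match p
Accept reached after 7 steps.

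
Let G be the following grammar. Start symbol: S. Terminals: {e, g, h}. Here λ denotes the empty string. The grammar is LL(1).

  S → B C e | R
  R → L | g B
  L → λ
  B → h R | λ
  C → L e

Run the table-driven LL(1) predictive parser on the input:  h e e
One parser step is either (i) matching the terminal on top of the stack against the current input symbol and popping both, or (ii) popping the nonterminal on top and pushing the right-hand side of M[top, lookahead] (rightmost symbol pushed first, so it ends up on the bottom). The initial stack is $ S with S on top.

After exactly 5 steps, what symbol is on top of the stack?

     Stack      Input    Action
  1  $ S        h e e $  expand S → B C e
  2  $ e C B    h e e $  expand B → h R
  3  $ e C R h  h e e $  match h
  4  $ e C R    e e $    expand R → L
  5  $ e C L    e e $    expand L → λ
Stack after step 5: $ e C (top = C).

C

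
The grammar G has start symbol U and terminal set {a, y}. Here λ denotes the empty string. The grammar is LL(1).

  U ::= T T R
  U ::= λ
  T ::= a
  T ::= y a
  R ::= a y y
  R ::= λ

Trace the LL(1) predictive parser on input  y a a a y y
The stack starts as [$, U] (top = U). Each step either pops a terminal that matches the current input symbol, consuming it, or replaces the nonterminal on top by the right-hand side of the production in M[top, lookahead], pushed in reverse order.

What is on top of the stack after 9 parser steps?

step 1: stack=$ U  input=y a a a y y $  — expand U ::= T T R
step 2: stack=$ R T T  input=y a a a y y $  — expand T ::= y a
step 3: stack=$ R T a y  input=y a a a y y $  — match y
step 4: stack=$ R T a  input=a a a y y $  — match a
step 5: stack=$ R T  input=a a y y $  — expand T ::= a
step 6: stack=$ R a  input=a a y y $  — match a
step 7: stack=$ R  input=a y y $  — expand R ::= a y y
step 8: stack=$ y y a  input=a y y $  — match a
step 9: stack=$ y y  input=y y $  — match y
Stack after step 9: $ y (top = y).

y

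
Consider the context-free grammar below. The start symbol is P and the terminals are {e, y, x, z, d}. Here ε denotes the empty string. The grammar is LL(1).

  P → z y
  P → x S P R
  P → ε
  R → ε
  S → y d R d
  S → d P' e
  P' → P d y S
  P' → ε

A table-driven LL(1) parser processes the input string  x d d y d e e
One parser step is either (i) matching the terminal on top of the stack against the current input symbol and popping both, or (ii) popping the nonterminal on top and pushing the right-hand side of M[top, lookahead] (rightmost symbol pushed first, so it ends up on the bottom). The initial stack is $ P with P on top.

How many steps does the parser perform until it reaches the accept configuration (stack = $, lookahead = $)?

      Stack            Input            Action
   1  $ P              x d d y d e e $  expand P → x S P R
   2  $ R P S x        x d d y d e e $  match x
   3  $ R P S          d d y d e e $    expand S → d P' e
   4  $ R P e P' d     d d y d e e $    match d
   5  $ R P e P'       d y d e e $      expand P' → P d y S
   6  $ R P e S y d P  d y d e e $      expand P → ε
   7  $ R P e S y d    d y d e e $      match d
   8  $ R P e S y      y d e e $        match y
   9  $ R P e S        d e e $          expand S → d P' e
  10  $ R P e e P' d   d e e $          match d
  11  $ R P e e P'     e e $            expand P' → ε
  12  $ R P e e        e e $            match e
  13  $ R P e          e $              match e
  14  $ R P            $                expand P → ε
  15  $ R              $                expand R → ε
Accept reached after 15 steps.

15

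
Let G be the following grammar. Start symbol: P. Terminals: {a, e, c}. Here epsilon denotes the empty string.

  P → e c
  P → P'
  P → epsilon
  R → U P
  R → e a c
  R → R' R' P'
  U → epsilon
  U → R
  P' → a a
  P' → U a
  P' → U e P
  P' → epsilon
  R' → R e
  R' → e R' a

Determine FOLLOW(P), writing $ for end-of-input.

{$, a, e}

FIRST(P): from P→e c we get {e}; from P→P' we get {epsilon, a, e}; from P→epsilon we get {epsilon}. So FIRST(P) = {epsilon, a, e}.
FIRST(R): from R→U P we get {epsilon, a, e}; from R→e a c we get {e}; from R→R' R' P' we get {a, e}. So FIRST(R) = {epsilon, a, e}.
FIRST(U): from U→epsilon we get {epsilon}; from U→R we get {epsilon, a, e}. So FIRST(U) = {epsilon, a, e}.
FIRST(R'): from R'→R e we get {a, e}; from R'→e R' a we get {e}. So FIRST(R') = {a, e}.
FIRST(P'): from P'→a a we get {a}; from P'→U a we get {a, e}; from P'→U e P we get {a, e}; from P'→epsilon we get {epsilon}. So FIRST(P') = {epsilon, a, e}.
FOLLOW(P) includes $ since P is the start symbol.
FOLLOW(P): in R→U P, the suffix after P is empty, so FOLLOW(P) ⊇ FOLLOW(R) = {a, e}; in P'→U e P, the suffix after P is empty, so FOLLOW(P) ⊇ FOLLOW(P') = {$, a, e}. Thus FOLLOW(P) = {$, a, e}.
FOLLOW(R): in U→R, the suffix after R is empty, so FOLLOW(R) ⊇ FOLLOW(U) = {a, e}; in R'→R e, R is followed by e with FIRST {e}. Thus FOLLOW(R) = {a, e}.
FOLLOW(U): in R→U P, U is followed by P with FIRST {epsilon, a, e}; in R→U P, the suffix after U is nullable, so FOLLOW(U) ⊇ FOLLOW(R) = {a, e}; in P'→U a, U is followed by a with FIRST {a}; in P'→U e P, U is followed by e P with FIRST {e}. Thus FOLLOW(U) = {a, e}.
FOLLOW(P'): in P→P', the suffix after P' is empty, so FOLLOW(P') ⊇ FOLLOW(P) = {$, a, e}; in R→R' R' P', the suffix after P' is empty, so FOLLOW(P') ⊇ FOLLOW(R) = {a, e}. Thus FOLLOW(P') = {$, a, e}.
FOLLOW(R'): in R→R' R' P' (occurrence 1), R' is followed by R' P' with FIRST {a, e}; in R→R' R' P' (occurrence 2), R' is followed by P' with FIRST {epsilon, a, e}; in R→R' R' P' (occurrence 2), the suffix after R' is nullable, so FOLLOW(R') ⊇ FOLLOW(R) = {a, e}; in R'→e R' a, R' is followed by a with FIRST {a}. Thus FOLLOW(R') = {a, e}.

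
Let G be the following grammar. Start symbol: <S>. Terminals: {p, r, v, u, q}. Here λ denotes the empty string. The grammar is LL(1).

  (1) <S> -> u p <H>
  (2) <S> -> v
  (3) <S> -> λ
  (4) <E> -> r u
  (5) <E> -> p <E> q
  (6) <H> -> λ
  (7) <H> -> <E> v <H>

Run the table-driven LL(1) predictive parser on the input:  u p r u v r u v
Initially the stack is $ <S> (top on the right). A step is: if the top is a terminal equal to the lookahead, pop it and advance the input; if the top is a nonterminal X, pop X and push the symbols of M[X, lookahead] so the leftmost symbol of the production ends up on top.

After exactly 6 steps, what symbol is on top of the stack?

u

     Stack        Input              Action
  1  $ <S>        u p r u v r u v $  expand <S> -> u p <H>
  2  $ <H> p u    u p r u v r u v $  match u
  3  $ <H> p      p r u v r u v $    match p
  4  $ <H>        r u v r u v $      expand <H> -> <E> v <H>
  5  $ <H> v <E>  r u v r u v $      expand <E> -> r u
  6  $ <H> v u r  r u v r u v $      match r
Stack after step 6: $ <H> v u (top = u).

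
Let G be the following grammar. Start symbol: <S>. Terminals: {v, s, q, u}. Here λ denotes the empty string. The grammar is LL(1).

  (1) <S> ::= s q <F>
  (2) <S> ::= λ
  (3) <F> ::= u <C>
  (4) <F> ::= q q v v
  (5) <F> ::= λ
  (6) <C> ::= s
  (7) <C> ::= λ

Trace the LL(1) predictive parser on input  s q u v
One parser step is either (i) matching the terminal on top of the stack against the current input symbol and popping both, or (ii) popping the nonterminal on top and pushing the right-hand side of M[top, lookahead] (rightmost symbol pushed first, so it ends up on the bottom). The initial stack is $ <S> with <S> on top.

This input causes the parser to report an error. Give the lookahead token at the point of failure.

     Stack      Input      Action
  1  $ <S>      s q u v $  expand <S> ::= s q <F>
  2  $ <F> q s  s q u v $  match s
  3  $ <F> q    q u v $    match q
  4  $ <F>      u v $      expand <F> ::= u <C>
  5  $ <C> u    u v $      match u
  6  $ <C>      v $        error: M[<C>, v] is empty

v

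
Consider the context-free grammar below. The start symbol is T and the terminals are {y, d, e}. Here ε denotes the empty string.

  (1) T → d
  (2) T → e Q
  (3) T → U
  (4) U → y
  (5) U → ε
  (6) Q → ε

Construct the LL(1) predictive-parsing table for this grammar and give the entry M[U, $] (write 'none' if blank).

U → ε

FIRST(U) = {ε, y}
FIRST(Q) = {ε}
FIRST(T) = {ε, d, e, y}  (via U)
FOLLOW(T) includes $ since T is the start symbol.
FOLLOW(T): T appears on no right-hand side. Thus FOLLOW(T) = {$}.
FOLLOW(U): in T→U, the suffix after U is empty, so FOLLOW(U) ⊇ FOLLOW(T) = {$}. Thus FOLLOW(U) = {$}.
For U → y: FIRST(y) = {y}, so it goes in M[U, t] for t ∈ {y}.
For U → ε: FIRST(ε) = {ε}, so it goes in M[U, t] for t ∈ {}; since ε ∈ FIRST, also for every t ∈ FOLLOW(U) = {$}.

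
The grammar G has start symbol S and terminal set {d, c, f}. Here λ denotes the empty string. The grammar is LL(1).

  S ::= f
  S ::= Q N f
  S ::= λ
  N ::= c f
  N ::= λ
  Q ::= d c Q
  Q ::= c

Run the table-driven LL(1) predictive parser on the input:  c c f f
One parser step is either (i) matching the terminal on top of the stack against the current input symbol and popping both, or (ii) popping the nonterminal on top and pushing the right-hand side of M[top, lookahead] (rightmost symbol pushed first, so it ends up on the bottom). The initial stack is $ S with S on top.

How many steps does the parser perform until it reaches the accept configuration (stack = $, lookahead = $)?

7

     Stack    Input      Action
  1  $ S      c c f f $  expand S ::= Q N f
  2  $ f N Q  c c f f $  expand Q ::= c
  3  $ f N c  c c f f $  match c
  4  $ f N    c f f $    expand N ::= c f
  5  $ f f c  c f f $    match c
  6  $ f f    f f $      match f
  7  $ f      f $        match f
Accept reached after 7 steps.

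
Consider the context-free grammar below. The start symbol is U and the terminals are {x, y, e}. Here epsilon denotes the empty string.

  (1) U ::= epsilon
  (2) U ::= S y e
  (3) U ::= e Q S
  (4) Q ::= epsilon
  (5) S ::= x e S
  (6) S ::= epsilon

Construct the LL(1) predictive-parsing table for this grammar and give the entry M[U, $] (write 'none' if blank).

FIRST(Q): from Q::=epsilon we get {epsilon}. So FIRST(Q) = {epsilon}.
FIRST(S): from S::=x e S we get {x}; from S::=epsilon we get {epsilon}. So FIRST(S) = {epsilon, x}.
FIRST(U): from U::=epsilon we get {epsilon}; from U::=S y e we get {x, y}; from U::=e Q S we get {e}. So FIRST(U) = {epsilon, e, x, y}.
FOLLOW(U) includes $ since U is the start symbol.
FOLLOW(U): U appears on no right-hand side. Thus FOLLOW(U) = {$}.
For U ::= epsilon: FIRST(epsilon) = {epsilon}, so it goes in M[U, t] for t ∈ {}; since epsilon ∈ FIRST, also for every t ∈ FOLLOW(U) = {$}.
For U ::= S y e: FIRST(S y e) = {x, y}, so it goes in M[U, t] for t ∈ {x, y}.
For U ::= e Q S: FIRST(e Q S) = {e}, so it goes in M[U, t] for t ∈ {e}.

U ::= epsilon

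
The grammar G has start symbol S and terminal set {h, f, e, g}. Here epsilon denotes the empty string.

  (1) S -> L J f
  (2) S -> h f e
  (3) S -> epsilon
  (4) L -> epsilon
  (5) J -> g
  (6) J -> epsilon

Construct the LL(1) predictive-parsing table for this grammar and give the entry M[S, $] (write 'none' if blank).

S -> epsilon

FIRST(L): from L->epsilon we get {epsilon}. So FIRST(L) = {epsilon}.
FIRST(J): from J->g we get {g}; from J->epsilon we get {epsilon}. So FIRST(J) = {epsilon, g}.
FIRST(S): from S->L J f we get {f, g}; from S->h f e we get {h}; from S->epsilon we get {epsilon}. So FIRST(S) = {epsilon, f, g, h}.
FOLLOW(S) includes $ since S is the start symbol.
FOLLOW(S): S appears on no right-hand side. Thus FOLLOW(S) = {$}.
For S -> L J f: FIRST(L J f) = {f, g}, so it goes in M[S, t] for t ∈ {f, g}.
For S -> h f e: FIRST(h f e) = {h}, so it goes in M[S, t] for t ∈ {h}.
For S -> epsilon: FIRST(epsilon) = {epsilon}, so it goes in M[S, t] for t ∈ {}; since epsilon ∈ FIRST, also for every t ∈ FOLLOW(S) = {$}.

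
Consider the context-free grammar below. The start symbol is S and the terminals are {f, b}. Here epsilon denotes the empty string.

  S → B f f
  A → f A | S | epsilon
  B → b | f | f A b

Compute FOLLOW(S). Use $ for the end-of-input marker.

{$, b}

FIRST(B): from B→b we get {b}; from B→f we get {f}; from B→f A b we get {f}. So FIRST(B) = {b, f}.
FIRST(S): from S→B f f we get {b, f}. So FIRST(S) = {b, f}.
FIRST(A): from A→f A we get {f}; from A→S we get {b, f}; from A→epsilon we get {epsilon}. So FIRST(A) = {epsilon, b, f}.
FOLLOW(S) includes $ since S is the start symbol.
FOLLOW(A): in A→f A, the suffix after A is empty (adds nothing new); in B→f A b, A is followed by b with FIRST {b}. Thus FOLLOW(A) = {b}.
FOLLOW(S): in A→S, the suffix after S is empty, so FOLLOW(S) ⊇ FOLLOW(A) = {b}. Thus FOLLOW(S) = {$, b}.
FOLLOW(B): in S→B f f, B is followed by f f with FIRST {f}. Thus FOLLOW(B) = {f}.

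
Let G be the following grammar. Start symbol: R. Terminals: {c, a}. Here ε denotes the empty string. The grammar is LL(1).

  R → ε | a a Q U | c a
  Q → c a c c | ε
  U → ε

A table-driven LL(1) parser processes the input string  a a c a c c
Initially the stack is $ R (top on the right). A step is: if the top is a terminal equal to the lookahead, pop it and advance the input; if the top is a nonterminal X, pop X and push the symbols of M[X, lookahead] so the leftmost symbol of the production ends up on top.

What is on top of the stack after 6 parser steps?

step 1: stack=$ R  input=a a c a c c $  — expand R → a a Q U
step 2: stack=$ U Q a a  input=a a c a c c $  — match a
step 3: stack=$ U Q a  input=a c a c c $  — match a
step 4: stack=$ U Q  input=c a c c $  — expand Q → c a c c
step 5: stack=$ U c c a c  input=c a c c $  — match c
step 6: stack=$ U c c a  input=a c c $  — match a
Stack after step 6: $ U c c (top = c).

c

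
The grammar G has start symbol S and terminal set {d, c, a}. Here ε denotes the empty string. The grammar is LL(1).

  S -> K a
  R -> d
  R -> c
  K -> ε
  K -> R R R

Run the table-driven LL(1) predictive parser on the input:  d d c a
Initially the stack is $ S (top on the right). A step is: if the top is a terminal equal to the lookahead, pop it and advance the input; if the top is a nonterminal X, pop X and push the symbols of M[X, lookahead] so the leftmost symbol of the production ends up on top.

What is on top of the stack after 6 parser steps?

     Stack      Input      Action
  1  $ S        d d c a $  expand S -> K a
  2  $ a K      d d c a $  expand K -> R R R
  3  $ a R R R  d d c a $  expand R -> d
  4  $ a R R d  d d c a $  match d
  5  $ a R R    d c a $    expand R -> d
  6  $ a R d    d c a $    match d
Stack after step 6: $ a R (top = R).

R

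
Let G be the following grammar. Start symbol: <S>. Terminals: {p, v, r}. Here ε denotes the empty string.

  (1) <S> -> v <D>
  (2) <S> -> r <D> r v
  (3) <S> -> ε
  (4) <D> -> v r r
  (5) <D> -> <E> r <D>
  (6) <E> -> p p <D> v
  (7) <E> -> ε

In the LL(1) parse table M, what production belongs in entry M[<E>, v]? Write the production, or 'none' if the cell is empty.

none

FIRST(<S>): from <S>->v <D> we get {v}; from <S>->r <D> r v we get {r}; from <S>->ε we get {ε}. So FIRST(<S>) = {ε, r, v}.
FIRST(<E>): from <E>->p p <D> v we get {p}; from <E>->ε we get {ε}. So FIRST(<E>) = {ε, p}.
FIRST(<D>): from <D>->v r r we get {v}; from <D>-><E> r <D> we get {p, r}. So FIRST(<D>) = {p, r, v}.
FOLLOW(<S>) includes $ since <S> is the start symbol.
FOLLOW(<E>): in <D>-><E> r <D>, <E> is followed by r <D> with FIRST {r}. Thus FOLLOW(<E>) = {r}.
For <E> -> p p <D> v: FIRST(p p <D> v) = {p}, so it goes in M[<E>, t] for t ∈ {p}.
For <E> -> ε: FIRST(ε) = {ε}, so it goes in M[<E>, t] for t ∈ {}; since ε ∈ FIRST, also for every t ∈ FOLLOW(<E>) = {r}.
None of these place a production in M[<E>, v].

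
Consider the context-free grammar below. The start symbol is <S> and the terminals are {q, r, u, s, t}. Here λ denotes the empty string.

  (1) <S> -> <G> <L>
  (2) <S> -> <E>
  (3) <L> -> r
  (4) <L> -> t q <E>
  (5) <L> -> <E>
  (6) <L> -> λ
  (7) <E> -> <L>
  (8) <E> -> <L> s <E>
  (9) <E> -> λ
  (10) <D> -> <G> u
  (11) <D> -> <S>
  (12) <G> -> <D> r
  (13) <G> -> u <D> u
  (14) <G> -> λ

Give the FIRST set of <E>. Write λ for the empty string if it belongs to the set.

FIRST(<S>): from <S>-><G> <L> we get {λ, r, s, t, u}; from <S>-><E> we get {λ, r, s, t}. So FIRST(<S>) = {λ, r, s, t, u}.
FIRST(<L>): from <L>->r we get {r}; from <L>->t q <E> we get {t}; from <L>-><E> we get {λ, r, s, t}; from <L>->λ we get {λ}. So FIRST(<L>) = {λ, r, s, t}.
FIRST(<E>): from <E>-><L> we get {λ, r, s, t}; from <E>-><L> s <E> we get {r, s, t}; from <E>->λ we get {λ}. So FIRST(<E>) = {λ, r, s, t}.
FIRST(<D>): from <D>-><G> u we get {r, s, t, u}; from <D>-><S> we get {λ, r, s, t, u}. So FIRST(<D>) = {λ, r, s, t, u}.
FIRST(<G>): from <G>-><D> r we get {r, s, t, u}; from <G>->u <D> u we get {u}; from <G>->λ we get {λ}. So FIRST(<G>) = {λ, r, s, t, u}.

{λ, r, s, t}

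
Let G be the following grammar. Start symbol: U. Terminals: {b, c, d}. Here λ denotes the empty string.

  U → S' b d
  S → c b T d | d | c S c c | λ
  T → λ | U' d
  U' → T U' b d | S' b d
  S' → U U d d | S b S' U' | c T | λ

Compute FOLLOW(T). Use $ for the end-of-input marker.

{b, c, d}

FIRST(S): from S→c b T d we get {c}; from S→d we get {d}; from S→c S c c we get {c}; from S→λ we get {λ}. So FIRST(S) = {λ, c, d}.
FIRST(U): from U→S' b d we get {b, c, d}. So FIRST(U) = {b, c, d}.
FIRST(S'): from S'→U U d d we get {b, c, d}; from S'→S b S' U' we get {b, c, d}; from S'→c T we get {c}; from S'→λ we get {λ}. So FIRST(S') = {λ, b, c, d}.
FIRST(T): from T→λ we get {λ}; from T→U' d we get {b, c, d}. So FIRST(T) = {λ, b, c, d}.
FIRST(U'): from U'→T U' b d we get {b, c, d}; from U'→S' b d we get {b, c, d}. So FIRST(U') = {b, c, d}.
FOLLOW(U) includes $ since U is the start symbol.
FOLLOW(U): in S'→U U d d (occurrence 1), U is followed by U d d with FIRST {b, c, d}; in S'→U U d d (occurrence 2), U is followed by d d with FIRST {d}. Thus FOLLOW(U) = {$, b, c, d}.
FOLLOW(S): in S→c S c c, S is followed by c c with FIRST {c}; in S'→S b S' U', S is followed by b S' U' with FIRST {b}. Thus FOLLOW(S) = {b, c}.
FOLLOW(S'): in U→S' b d, S' is followed by b d with FIRST {b}; in U'→S' b d, S' is followed by b d with FIRST {b}; in S'→S b S' U', S' is followed by U' with FIRST {b, c, d}. Thus FOLLOW(S') = {b, c, d}.
FOLLOW(T): in S→c b T d, T is followed by d with FIRST {d}; in U'→T U' b d, T is followed by U' b d with FIRST {b, c, d}; in S'→c T, the suffix after T is empty, so FOLLOW(T) ⊇ FOLLOW(S') = {b, c, d}. Thus FOLLOW(T) = {b, c, d}.
FOLLOW(U'): in T→U' d, U' is followed by d with FIRST {d}; in U'→T U' b d, U' is followed by b d with FIRST {b}; in S'→S b S' U', the suffix after U' is empty, so FOLLOW(U') ⊇ FOLLOW(S') = {b, c, d}. Thus FOLLOW(U') = {b, c, d}.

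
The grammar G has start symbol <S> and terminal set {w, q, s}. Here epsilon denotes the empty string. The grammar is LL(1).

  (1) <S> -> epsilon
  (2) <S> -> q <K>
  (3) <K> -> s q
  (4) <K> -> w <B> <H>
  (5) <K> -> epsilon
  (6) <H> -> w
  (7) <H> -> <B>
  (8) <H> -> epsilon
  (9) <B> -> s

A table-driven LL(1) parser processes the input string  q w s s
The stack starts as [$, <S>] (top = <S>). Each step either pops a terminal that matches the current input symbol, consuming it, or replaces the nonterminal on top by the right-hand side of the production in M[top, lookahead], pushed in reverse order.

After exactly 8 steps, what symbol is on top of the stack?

     Stack        Input      Action
  1  $ <S>        q w s s $  expand <S> -> q <K>
  2  $ <K> q      q w s s $  match q
  3  $ <K>        w s s $    expand <K> -> w <B> <H>
  4  $ <H> <B> w  w s s $    match w
  5  $ <H> <B>    s s $      expand <B> -> s
  6  $ <H> s      s s $      match s
  7  $ <H>        s $        expand <H> -> <B>
  8  $ <B>        s $        expand <B> -> s
Stack after step 8: $ s (top = s).

s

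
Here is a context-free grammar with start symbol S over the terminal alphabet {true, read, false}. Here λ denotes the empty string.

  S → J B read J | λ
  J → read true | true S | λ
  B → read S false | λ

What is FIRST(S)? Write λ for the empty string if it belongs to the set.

{λ, read, true}

FIRST(J) = {λ, read, true}
FIRST(B) = {λ, read}
FIRST(S) = {λ, read, true}  (via J B read J)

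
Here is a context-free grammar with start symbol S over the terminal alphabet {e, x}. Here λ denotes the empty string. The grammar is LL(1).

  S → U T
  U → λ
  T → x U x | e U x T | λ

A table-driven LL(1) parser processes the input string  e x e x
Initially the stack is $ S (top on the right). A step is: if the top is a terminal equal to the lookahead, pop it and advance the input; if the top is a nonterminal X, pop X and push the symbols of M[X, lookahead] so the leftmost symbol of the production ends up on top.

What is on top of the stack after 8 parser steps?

U

step 1: stack=$ S  input=e x e x $  — expand S → U T
step 2: stack=$ T U  input=e x e x $  — expand U → λ
step 3: stack=$ T  input=e x e x $  — expand T → e U x T
step 4: stack=$ T x U e  input=e x e x $  — match e
step 5: stack=$ T x U  input=x e x $  — expand U → λ
step 6: stack=$ T x  input=x e x $  — match x
step 7: stack=$ T  input=e x $  — expand T → e U x T
step 8: stack=$ T x U e  input=e x $  — match e
Stack after step 8: $ T x U (top = U).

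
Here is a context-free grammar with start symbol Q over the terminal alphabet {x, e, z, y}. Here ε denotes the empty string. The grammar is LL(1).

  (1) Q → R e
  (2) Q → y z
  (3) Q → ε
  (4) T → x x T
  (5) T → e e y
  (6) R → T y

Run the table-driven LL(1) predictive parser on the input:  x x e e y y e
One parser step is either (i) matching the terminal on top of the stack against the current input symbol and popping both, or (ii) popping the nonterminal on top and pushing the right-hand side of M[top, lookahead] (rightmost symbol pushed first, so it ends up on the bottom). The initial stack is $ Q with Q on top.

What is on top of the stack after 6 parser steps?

e

     Stack        Input            Action
  1  $ Q          x x e e y y e $  expand Q → R e
  2  $ e R        x x e e y y e $  expand R → T y
  3  $ e y T      x x e e y y e $  expand T → x x T
  4  $ e y T x x  x x e e y y e $  match x
  5  $ e y T x    x e e y y e $    match x
  6  $ e y T      e e y y e $      expand T → e e y
Stack after step 6: $ e y y e e (top = e).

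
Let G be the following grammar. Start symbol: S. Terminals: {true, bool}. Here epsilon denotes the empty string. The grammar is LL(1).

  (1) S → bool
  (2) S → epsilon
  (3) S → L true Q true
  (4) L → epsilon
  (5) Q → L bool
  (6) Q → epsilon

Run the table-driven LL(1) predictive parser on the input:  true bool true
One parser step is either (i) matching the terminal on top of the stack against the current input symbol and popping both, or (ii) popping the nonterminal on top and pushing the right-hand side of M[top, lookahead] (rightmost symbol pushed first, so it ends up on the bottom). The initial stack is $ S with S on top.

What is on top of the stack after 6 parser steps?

     Stack            Input             Action
  1  $ S              true bool true $  expand S → L true Q true
  2  $ true Q true L  true bool true $  expand L → epsilon
  3  $ true Q true    true bool true $  match true
  4  $ true Q         bool true $       expand Q → L bool
  5  $ true bool L    bool true $       expand L → epsilon
  6  $ true bool      bool true $       match bool
Stack after step 6: $ true (top = true).

true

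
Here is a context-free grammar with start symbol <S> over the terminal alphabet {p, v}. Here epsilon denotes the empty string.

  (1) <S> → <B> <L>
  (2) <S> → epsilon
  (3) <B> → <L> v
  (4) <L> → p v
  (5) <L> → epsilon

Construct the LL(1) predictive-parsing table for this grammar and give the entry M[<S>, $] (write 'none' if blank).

<S> → epsilon

FIRST(<L>) = {epsilon, p}
FIRST(<B>) = {p, v}  (via <L> v)
FIRST(<S>) = {epsilon, p, v}  (via <B> <L>)
FOLLOW(<S>) includes $ since <S> is the start symbol.
FOLLOW(<S>): <S> appears on no right-hand side. Thus FOLLOW(<S>) = {$}.
For <S> → <B> <L>: FIRST(<B> <L>) = {p, v}, so it goes in M[<S>, t] for t ∈ {p, v}.
For <S> → epsilon: FIRST(epsilon) = {epsilon}, so it goes in M[<S>, t] for t ∈ {}; since epsilon ∈ FIRST, also for every t ∈ FOLLOW(<S>) = {$}.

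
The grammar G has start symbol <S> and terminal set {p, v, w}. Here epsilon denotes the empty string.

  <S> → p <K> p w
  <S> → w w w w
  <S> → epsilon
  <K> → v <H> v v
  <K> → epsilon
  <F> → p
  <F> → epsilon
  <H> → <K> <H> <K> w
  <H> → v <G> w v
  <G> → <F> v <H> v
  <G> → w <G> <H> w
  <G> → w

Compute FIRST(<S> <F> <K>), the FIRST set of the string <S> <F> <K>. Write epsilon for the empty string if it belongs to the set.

{epsilon, p, v, w}

FIRST(<S>) = {epsilon, p, w}
FIRST(<K>) = {epsilon, v}
FIRST(<F>) = {epsilon, p}
FIRST(<H>) = {v}  (via <K> <H> <K> w)
FIRST(<G>) = {p, v, w}  (via <F> v <H> v)
FIRST(<S> <F> <K>): take FIRST of each symbol in turn, carrying on past any symbol whose FIRST contains epsilon; result {epsilon, p, v, w}.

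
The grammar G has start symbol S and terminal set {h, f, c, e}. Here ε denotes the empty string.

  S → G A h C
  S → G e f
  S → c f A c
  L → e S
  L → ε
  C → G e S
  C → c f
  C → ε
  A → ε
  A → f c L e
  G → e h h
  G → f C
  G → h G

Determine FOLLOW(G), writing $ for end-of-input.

{e, f, h}

FIRST(L) = {ε, e}
FIRST(A) = {ε, f}
FIRST(G) = {e, f, h}
FIRST(S) = {c, e, f, h}  (via G A h C, G e f)
FIRST(C) = {ε, c, e, f, h}  (via G e S)
FOLLOW(S) includes $ since S is the start symbol.
FOLLOW(L): in A→f c L e, L is followed by e with FIRST {e}. Thus FOLLOW(L) = {e}.
FOLLOW(A): in S→G A h C, A is followed by h C with FIRST {h}; in S→c f A c, A is followed by c with FIRST {c}. Thus FOLLOW(A) = {c, h}.
FOLLOW(G): in S→G A h C, G is followed by A h C with FIRST {f, h}; in S→G e f, G is followed by e f with FIRST {e}; in C→G e S, G is followed by e S with FIRST {e}; in G→h G, the suffix after G is empty (adds nothing new). Thus FOLLOW(G) = {e, f, h}.
FOLLOW(S): in L→e S, the suffix after S is empty, so FOLLOW(S) ⊇ FOLLOW(L) = {e}; in C→G e S, the suffix after S is empty, so FOLLOW(S) ⊇ FOLLOW(C) = {$, e, f, h}. Thus FOLLOW(S) = {$, e, f, h}.
FOLLOW(C): in S→G A h C, the suffix after C is empty, so FOLLOW(C) ⊇ FOLLOW(S) = {$, e, f, h}; in G→f C, the suffix after C is empty, so FOLLOW(C) ⊇ FOLLOW(G) = {e, f, h}. Thus FOLLOW(C) = {$, e, f, h}.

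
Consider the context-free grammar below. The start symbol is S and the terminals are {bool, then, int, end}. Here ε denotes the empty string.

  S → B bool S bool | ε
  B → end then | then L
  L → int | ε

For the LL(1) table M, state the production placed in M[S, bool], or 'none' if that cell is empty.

FIRST(B): from B→end then we get {end}; from B→then L we get {then}. So FIRST(B) = {end, then}.
FIRST(L): from L→int we get {int}; from L→ε we get {ε}. So FIRST(L) = {ε, int}.
FIRST(S): from S→B bool S bool we get {end, then}; from S→ε we get {ε}. So FIRST(S) = {ε, end, then}.
FOLLOW(S) includes $ since S is the start symbol.
FOLLOW(S): in S→B bool S bool, S is followed by bool with FIRST {bool}. Thus FOLLOW(S) = {$, bool}.
For S → B bool S bool: FIRST(B bool S bool) = {end, then}, so it goes in M[S, t] for t ∈ {end, then}.
For S → ε: FIRST(ε) = {ε}, so it goes in M[S, t] for t ∈ {}; since ε ∈ FIRST, also for every t ∈ FOLLOW(S) = {$, bool}.

S → ε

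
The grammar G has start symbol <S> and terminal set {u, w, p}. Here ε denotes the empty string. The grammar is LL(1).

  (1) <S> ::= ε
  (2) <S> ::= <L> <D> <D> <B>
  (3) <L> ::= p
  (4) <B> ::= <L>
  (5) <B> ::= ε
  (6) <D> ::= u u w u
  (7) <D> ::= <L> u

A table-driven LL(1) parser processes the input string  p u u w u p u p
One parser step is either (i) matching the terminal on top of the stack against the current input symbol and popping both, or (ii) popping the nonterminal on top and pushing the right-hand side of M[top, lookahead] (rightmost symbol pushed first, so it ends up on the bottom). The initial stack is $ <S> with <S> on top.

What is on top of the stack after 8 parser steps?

<D>

     Stack              Input              Action
  1  $ <S>              p u u w u p u p $  expand <S> ::= <L> <D> <D> <B>
  2  $ <B> <D> <D> <L>  p u u w u p u p $  expand <L> ::= p
  3  $ <B> <D> <D> p    p u u w u p u p $  match p
  4  $ <B> <D> <D>      u u w u p u p $    expand <D> ::= u u w u
  5  $ <B> <D> u w u u  u u w u p u p $    match u
  6  $ <B> <D> u w u    u w u p u p $      match u
  7  $ <B> <D> u w      w u p u p $        match w
  8  $ <B> <D> u        u p u p $          match u
Stack after step 8: $ <B> <D> (top = <D>).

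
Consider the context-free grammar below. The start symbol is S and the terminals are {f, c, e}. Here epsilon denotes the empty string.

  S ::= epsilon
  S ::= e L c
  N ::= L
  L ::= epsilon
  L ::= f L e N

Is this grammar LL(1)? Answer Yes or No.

Yes

FIRST(S) = {epsilon, e}
FIRST(N) = {epsilon, f}
FIRST(L) = {epsilon, f}
FOLLOW(S) = {$}
FOLLOW(N) = {c, e}
FOLLOW(L) = {c, e}
Each cell of M receives at most one production.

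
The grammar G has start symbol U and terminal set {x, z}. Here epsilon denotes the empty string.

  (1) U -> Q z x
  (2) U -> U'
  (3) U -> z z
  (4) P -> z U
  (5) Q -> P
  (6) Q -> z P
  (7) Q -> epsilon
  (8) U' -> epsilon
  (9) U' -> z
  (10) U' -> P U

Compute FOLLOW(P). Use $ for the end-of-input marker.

{$, z}

FIRST(P): from P->z U we get {z}. So FIRST(P) = {z}.
FIRST(Q): from Q->P we get {z}; from Q->z P we get {z}; from Q->epsilon we get {epsilon}. So FIRST(Q) = {epsilon, z}.
FIRST(U'): from U'->epsilon we get {epsilon}; from U'->z we get {z}; from U'->P U we get {z}. So FIRST(U') = {epsilon, z}.
FIRST(U): from U->Q z x we get {z}; from U->U' we get {epsilon, z}; from U->z z we get {z}. So FIRST(U) = {epsilon, z}.
FOLLOW(U) includes $ since U is the start symbol.
FOLLOW(Q): in U->Q z x, Q is followed by z x with FIRST {z}. Thus FOLLOW(Q) = {z}.
FOLLOW(U): in P->z U, the suffix after U is empty, so FOLLOW(U) ⊇ FOLLOW(P) = {$, z}; in U'->P U, the suffix after U is empty, so FOLLOW(U) ⊇ FOLLOW(U') = {$, z}. Thus FOLLOW(U) = {$, z}.
FOLLOW(U'): in U->U', the suffix after U' is empty, so FOLLOW(U') ⊇ FOLLOW(U) = {$, z}. Thus FOLLOW(U') = {$, z}.
FOLLOW(P): in Q->P, the suffix after P is empty, so FOLLOW(P) ⊇ FOLLOW(Q) = {z}; in Q->z P, the suffix after P is empty, so FOLLOW(P) ⊇ FOLLOW(Q) = {z}; in U'->P U, P is followed by U with FIRST {epsilon, z}; in U'->P U, the suffix after P is nullable, so FOLLOW(P) ⊇ FOLLOW(U') = {$, z}. Thus FOLLOW(P) = {$, z}.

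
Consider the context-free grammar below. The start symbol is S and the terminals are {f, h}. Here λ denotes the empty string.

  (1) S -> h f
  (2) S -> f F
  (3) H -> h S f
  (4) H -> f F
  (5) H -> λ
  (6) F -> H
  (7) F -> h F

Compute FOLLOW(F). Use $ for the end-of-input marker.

FIRST(S): from S->h f we get {h}; from S->f F we get {f}. So FIRST(S) = {f, h}.
FIRST(H): from H->h S f we get {h}; from H->f F we get {f}; from H->λ we get {λ}. So FIRST(H) = {λ, f, h}.
FIRST(F): from F->H we get {λ, f, h}; from F->h F we get {h}. So FIRST(F) = {λ, f, h}.
FOLLOW(S) includes $ since S is the start symbol.
FOLLOW(S): in H->h S f, S is followed by f with FIRST {f}. Thus FOLLOW(S) = {$, f}.
FOLLOW(H): in F->H, the suffix after H is empty, so FOLLOW(H) ⊇ FOLLOW(F) = {$, f}. Thus FOLLOW(H) = {$, f}.
FOLLOW(F): in S->f F, the suffix after F is empty, so FOLLOW(F) ⊇ FOLLOW(S) = {$, f}; in H->f F, the suffix after F is empty, so FOLLOW(F) ⊇ FOLLOW(H) = {$, f}; in F->h F, the suffix after F is empty (adds nothing new). Thus FOLLOW(F) = {$, f}.

{$, f}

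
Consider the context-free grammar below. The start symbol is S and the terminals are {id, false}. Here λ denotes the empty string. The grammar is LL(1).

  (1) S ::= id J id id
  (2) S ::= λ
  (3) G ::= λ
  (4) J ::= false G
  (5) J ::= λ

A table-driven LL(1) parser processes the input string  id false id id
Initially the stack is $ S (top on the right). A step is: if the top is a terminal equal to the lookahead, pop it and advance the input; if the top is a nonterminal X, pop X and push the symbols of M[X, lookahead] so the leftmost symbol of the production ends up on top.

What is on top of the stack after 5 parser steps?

step 1: stack=$ S  input=id false id id $  — expand S ::= id J id id
step 2: stack=$ id id J id  input=id false id id $  — match id
step 3: stack=$ id id J  input=false id id $  — expand J ::= false G
step 4: stack=$ id id G false  input=false id id $  — match false
step 5: stack=$ id id G  input=id id $  — expand G ::= λ
Stack after step 5: $ id id (top = id).

id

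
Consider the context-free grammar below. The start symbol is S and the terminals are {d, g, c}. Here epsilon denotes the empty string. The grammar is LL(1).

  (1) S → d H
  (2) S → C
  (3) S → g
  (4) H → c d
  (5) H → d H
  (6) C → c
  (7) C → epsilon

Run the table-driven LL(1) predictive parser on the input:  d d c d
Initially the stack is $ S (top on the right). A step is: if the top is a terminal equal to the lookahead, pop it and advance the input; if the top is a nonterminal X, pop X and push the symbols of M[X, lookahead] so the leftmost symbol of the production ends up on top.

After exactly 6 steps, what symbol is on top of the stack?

d

step 1: stack=$ S  input=d d c d $  — expand S → d H
step 2: stack=$ H d  input=d d c d $  — match d
step 3: stack=$ H  input=d c d $  — expand H → d H
step 4: stack=$ H d  input=d c d $  — match d
step 5: stack=$ H  input=c d $  — expand H → c d
step 6: stack=$ d c  input=c d $  — match c
Stack after step 6: $ d (top = d).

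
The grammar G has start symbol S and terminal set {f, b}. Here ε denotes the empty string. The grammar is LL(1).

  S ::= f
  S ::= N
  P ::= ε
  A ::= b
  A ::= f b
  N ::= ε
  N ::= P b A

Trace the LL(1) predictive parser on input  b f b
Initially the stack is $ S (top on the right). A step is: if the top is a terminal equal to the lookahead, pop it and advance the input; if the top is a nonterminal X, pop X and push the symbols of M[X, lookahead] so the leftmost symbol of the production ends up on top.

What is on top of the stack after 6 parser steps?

b

step 1: stack=$ S  input=b f b $  — expand S ::= N
step 2: stack=$ N  input=b f b $  — expand N ::= P b A
step 3: stack=$ A b P  input=b f b $  — expand P ::= ε
step 4: stack=$ A b  input=b f b $  — match b
step 5: stack=$ A  input=f b $  — expand A ::= f b
step 6: stack=$ b f  input=f b $  — match f
Stack after step 6: $ b (top = b).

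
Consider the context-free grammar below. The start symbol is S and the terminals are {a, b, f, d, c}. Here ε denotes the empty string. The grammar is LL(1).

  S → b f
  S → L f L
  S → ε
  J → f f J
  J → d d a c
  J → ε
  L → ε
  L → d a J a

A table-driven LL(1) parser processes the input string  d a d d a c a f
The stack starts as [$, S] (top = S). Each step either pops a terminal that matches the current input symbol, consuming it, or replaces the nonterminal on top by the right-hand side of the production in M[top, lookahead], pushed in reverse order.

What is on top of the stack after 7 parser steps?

a

     Stack            Input              Action
  1  $ S              d a d d a c a f $  expand S → L f L
  2  $ L f L          d a d d a c a f $  expand L → d a J a
  3  $ L f a J a d    d a d d a c a f $  match d
  4  $ L f a J a      a d d a c a f $    match a
  5  $ L f a J        d d a c a f $      expand J → d d a c
  6  $ L f a c a d d  d d a c a f $      match d
  7  $ L f a c a d    d a c a f $        match d
Stack after step 7: $ L f a c a (top = a).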